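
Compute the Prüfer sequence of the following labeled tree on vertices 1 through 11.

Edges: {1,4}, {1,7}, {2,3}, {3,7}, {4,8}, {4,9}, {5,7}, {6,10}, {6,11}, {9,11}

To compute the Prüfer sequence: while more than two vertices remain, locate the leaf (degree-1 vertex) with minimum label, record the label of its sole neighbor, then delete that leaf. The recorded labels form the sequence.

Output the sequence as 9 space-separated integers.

Step 1: leaves = {2,5,8,10}. Remove smallest leaf 2, emit neighbor 3.
Step 2: leaves = {3,5,8,10}. Remove smallest leaf 3, emit neighbor 7.
Step 3: leaves = {5,8,10}. Remove smallest leaf 5, emit neighbor 7.
Step 4: leaves = {7,8,10}. Remove smallest leaf 7, emit neighbor 1.
Step 5: leaves = {1,8,10}. Remove smallest leaf 1, emit neighbor 4.
Step 6: leaves = {8,10}. Remove smallest leaf 8, emit neighbor 4.
Step 7: leaves = {4,10}. Remove smallest leaf 4, emit neighbor 9.
Step 8: leaves = {9,10}. Remove smallest leaf 9, emit neighbor 11.
Step 9: leaves = {10,11}. Remove smallest leaf 10, emit neighbor 6.
Done: 2 vertices remain (6, 11). Sequence = [3 7 7 1 4 4 9 11 6]

Answer: 3 7 7 1 4 4 9 11 6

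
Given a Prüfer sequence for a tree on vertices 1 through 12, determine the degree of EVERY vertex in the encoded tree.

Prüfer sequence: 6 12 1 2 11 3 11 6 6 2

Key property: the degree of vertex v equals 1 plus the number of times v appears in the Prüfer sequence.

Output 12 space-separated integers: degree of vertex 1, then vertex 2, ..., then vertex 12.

Answer: 2 3 2 1 1 4 1 1 1 1 3 2

Derivation:
p_1 = 6: count[6] becomes 1
p_2 = 12: count[12] becomes 1
p_3 = 1: count[1] becomes 1
p_4 = 2: count[2] becomes 1
p_5 = 11: count[11] becomes 1
p_6 = 3: count[3] becomes 1
p_7 = 11: count[11] becomes 2
p_8 = 6: count[6] becomes 2
p_9 = 6: count[6] becomes 3
p_10 = 2: count[2] becomes 2
Degrees (1 + count): deg[1]=1+1=2, deg[2]=1+2=3, deg[3]=1+1=2, deg[4]=1+0=1, deg[5]=1+0=1, deg[6]=1+3=4, deg[7]=1+0=1, deg[8]=1+0=1, deg[9]=1+0=1, deg[10]=1+0=1, deg[11]=1+2=3, deg[12]=1+1=2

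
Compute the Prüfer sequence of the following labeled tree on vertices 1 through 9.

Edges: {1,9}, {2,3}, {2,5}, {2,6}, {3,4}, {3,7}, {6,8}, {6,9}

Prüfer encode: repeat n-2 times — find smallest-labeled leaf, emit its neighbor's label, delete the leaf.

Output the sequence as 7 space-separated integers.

Step 1: leaves = {1,4,5,7,8}. Remove smallest leaf 1, emit neighbor 9.
Step 2: leaves = {4,5,7,8,9}. Remove smallest leaf 4, emit neighbor 3.
Step 3: leaves = {5,7,8,9}. Remove smallest leaf 5, emit neighbor 2.
Step 4: leaves = {7,8,9}. Remove smallest leaf 7, emit neighbor 3.
Step 5: leaves = {3,8,9}. Remove smallest leaf 3, emit neighbor 2.
Step 6: leaves = {2,8,9}. Remove smallest leaf 2, emit neighbor 6.
Step 7: leaves = {8,9}. Remove smallest leaf 8, emit neighbor 6.
Done: 2 vertices remain (6, 9). Sequence = [9 3 2 3 2 6 6]

Answer: 9 3 2 3 2 6 6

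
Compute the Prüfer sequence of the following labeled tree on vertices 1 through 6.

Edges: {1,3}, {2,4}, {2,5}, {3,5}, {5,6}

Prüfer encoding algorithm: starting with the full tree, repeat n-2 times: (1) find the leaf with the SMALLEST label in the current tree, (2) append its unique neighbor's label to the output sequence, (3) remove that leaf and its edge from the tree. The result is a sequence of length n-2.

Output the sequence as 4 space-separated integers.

Answer: 3 5 2 5

Derivation:
Step 1: leaves = {1,4,6}. Remove smallest leaf 1, emit neighbor 3.
Step 2: leaves = {3,4,6}. Remove smallest leaf 3, emit neighbor 5.
Step 3: leaves = {4,6}. Remove smallest leaf 4, emit neighbor 2.
Step 4: leaves = {2,6}. Remove smallest leaf 2, emit neighbor 5.
Done: 2 vertices remain (5, 6). Sequence = [3 5 2 5]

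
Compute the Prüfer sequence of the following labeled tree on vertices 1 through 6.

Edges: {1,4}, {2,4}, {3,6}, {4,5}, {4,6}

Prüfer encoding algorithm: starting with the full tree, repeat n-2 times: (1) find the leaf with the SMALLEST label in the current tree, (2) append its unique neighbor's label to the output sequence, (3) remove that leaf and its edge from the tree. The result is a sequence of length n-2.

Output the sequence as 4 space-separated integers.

Step 1: leaves = {1,2,3,5}. Remove smallest leaf 1, emit neighbor 4.
Step 2: leaves = {2,3,5}. Remove smallest leaf 2, emit neighbor 4.
Step 3: leaves = {3,5}. Remove smallest leaf 3, emit neighbor 6.
Step 4: leaves = {5,6}. Remove smallest leaf 5, emit neighbor 4.
Done: 2 vertices remain (4, 6). Sequence = [4 4 6 4]

Answer: 4 4 6 4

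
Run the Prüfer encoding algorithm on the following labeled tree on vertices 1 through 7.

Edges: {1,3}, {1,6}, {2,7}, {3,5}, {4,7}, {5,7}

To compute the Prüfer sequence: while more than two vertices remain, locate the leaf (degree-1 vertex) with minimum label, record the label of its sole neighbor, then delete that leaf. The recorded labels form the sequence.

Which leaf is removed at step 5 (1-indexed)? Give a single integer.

Answer: 3

Derivation:
Step 1: current leaves = {2,4,6}. Remove leaf 2 (neighbor: 7).
Step 2: current leaves = {4,6}. Remove leaf 4 (neighbor: 7).
Step 3: current leaves = {6,7}. Remove leaf 6 (neighbor: 1).
Step 4: current leaves = {1,7}. Remove leaf 1 (neighbor: 3).
Step 5: current leaves = {3,7}. Remove leaf 3 (neighbor: 5).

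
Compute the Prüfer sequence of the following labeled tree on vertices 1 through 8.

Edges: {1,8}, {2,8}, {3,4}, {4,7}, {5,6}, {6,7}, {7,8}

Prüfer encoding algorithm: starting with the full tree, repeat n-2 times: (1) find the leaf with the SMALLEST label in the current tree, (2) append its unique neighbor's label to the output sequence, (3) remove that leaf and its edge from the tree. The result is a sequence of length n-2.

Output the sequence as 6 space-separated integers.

Answer: 8 8 4 7 6 7

Derivation:
Step 1: leaves = {1,2,3,5}. Remove smallest leaf 1, emit neighbor 8.
Step 2: leaves = {2,3,5}. Remove smallest leaf 2, emit neighbor 8.
Step 3: leaves = {3,5,8}. Remove smallest leaf 3, emit neighbor 4.
Step 4: leaves = {4,5,8}. Remove smallest leaf 4, emit neighbor 7.
Step 5: leaves = {5,8}. Remove smallest leaf 5, emit neighbor 6.
Step 6: leaves = {6,8}. Remove smallest leaf 6, emit neighbor 7.
Done: 2 vertices remain (7, 8). Sequence = [8 8 4 7 6 7]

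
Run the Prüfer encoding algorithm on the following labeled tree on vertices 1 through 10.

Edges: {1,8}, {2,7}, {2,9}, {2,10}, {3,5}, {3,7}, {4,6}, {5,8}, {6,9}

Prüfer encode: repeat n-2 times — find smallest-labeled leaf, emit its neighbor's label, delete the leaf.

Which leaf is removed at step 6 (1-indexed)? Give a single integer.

Answer: 3

Derivation:
Step 1: current leaves = {1,4,10}. Remove leaf 1 (neighbor: 8).
Step 2: current leaves = {4,8,10}. Remove leaf 4 (neighbor: 6).
Step 3: current leaves = {6,8,10}. Remove leaf 6 (neighbor: 9).
Step 4: current leaves = {8,9,10}. Remove leaf 8 (neighbor: 5).
Step 5: current leaves = {5,9,10}. Remove leaf 5 (neighbor: 3).
Step 6: current leaves = {3,9,10}. Remove leaf 3 (neighbor: 7).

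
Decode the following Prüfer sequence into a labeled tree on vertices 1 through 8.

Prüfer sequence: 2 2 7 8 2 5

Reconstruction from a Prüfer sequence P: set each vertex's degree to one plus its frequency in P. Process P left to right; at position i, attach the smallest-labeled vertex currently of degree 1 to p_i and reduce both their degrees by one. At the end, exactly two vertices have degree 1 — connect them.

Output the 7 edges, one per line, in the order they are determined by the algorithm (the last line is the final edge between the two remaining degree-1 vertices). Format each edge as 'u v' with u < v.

Initial degrees: {1:1, 2:4, 3:1, 4:1, 5:2, 6:1, 7:2, 8:2}
Step 1: smallest deg-1 vertex = 1, p_1 = 2. Add edge {1,2}. Now deg[1]=0, deg[2]=3.
Step 2: smallest deg-1 vertex = 3, p_2 = 2. Add edge {2,3}. Now deg[3]=0, deg[2]=2.
Step 3: smallest deg-1 vertex = 4, p_3 = 7. Add edge {4,7}. Now deg[4]=0, deg[7]=1.
Step 4: smallest deg-1 vertex = 6, p_4 = 8. Add edge {6,8}. Now deg[6]=0, deg[8]=1.
Step 5: smallest deg-1 vertex = 7, p_5 = 2. Add edge {2,7}. Now deg[7]=0, deg[2]=1.
Step 6: smallest deg-1 vertex = 2, p_6 = 5. Add edge {2,5}. Now deg[2]=0, deg[5]=1.
Final: two remaining deg-1 vertices are 5, 8. Add edge {5,8}.

Answer: 1 2
2 3
4 7
6 8
2 7
2 5
5 8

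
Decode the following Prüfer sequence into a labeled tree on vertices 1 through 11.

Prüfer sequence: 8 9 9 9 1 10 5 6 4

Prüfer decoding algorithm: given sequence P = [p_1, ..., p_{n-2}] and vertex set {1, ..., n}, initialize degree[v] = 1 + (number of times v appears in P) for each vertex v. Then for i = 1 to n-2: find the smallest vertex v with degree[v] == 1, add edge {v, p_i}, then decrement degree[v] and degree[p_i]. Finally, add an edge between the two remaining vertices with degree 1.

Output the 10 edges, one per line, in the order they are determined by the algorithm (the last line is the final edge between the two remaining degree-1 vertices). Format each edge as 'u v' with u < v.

Initial degrees: {1:2, 2:1, 3:1, 4:2, 5:2, 6:2, 7:1, 8:2, 9:4, 10:2, 11:1}
Step 1: smallest deg-1 vertex = 2, p_1 = 8. Add edge {2,8}. Now deg[2]=0, deg[8]=1.
Step 2: smallest deg-1 vertex = 3, p_2 = 9. Add edge {3,9}. Now deg[3]=0, deg[9]=3.
Step 3: smallest deg-1 vertex = 7, p_3 = 9. Add edge {7,9}. Now deg[7]=0, deg[9]=2.
Step 4: smallest deg-1 vertex = 8, p_4 = 9. Add edge {8,9}. Now deg[8]=0, deg[9]=1.
Step 5: smallest deg-1 vertex = 9, p_5 = 1. Add edge {1,9}. Now deg[9]=0, deg[1]=1.
Step 6: smallest deg-1 vertex = 1, p_6 = 10. Add edge {1,10}. Now deg[1]=0, deg[10]=1.
Step 7: smallest deg-1 vertex = 10, p_7 = 5. Add edge {5,10}. Now deg[10]=0, deg[5]=1.
Step 8: smallest deg-1 vertex = 5, p_8 = 6. Add edge {5,6}. Now deg[5]=0, deg[6]=1.
Step 9: smallest deg-1 vertex = 6, p_9 = 4. Add edge {4,6}. Now deg[6]=0, deg[4]=1.
Final: two remaining deg-1 vertices are 4, 11. Add edge {4,11}.

Answer: 2 8
3 9
7 9
8 9
1 9
1 10
5 10
5 6
4 6
4 11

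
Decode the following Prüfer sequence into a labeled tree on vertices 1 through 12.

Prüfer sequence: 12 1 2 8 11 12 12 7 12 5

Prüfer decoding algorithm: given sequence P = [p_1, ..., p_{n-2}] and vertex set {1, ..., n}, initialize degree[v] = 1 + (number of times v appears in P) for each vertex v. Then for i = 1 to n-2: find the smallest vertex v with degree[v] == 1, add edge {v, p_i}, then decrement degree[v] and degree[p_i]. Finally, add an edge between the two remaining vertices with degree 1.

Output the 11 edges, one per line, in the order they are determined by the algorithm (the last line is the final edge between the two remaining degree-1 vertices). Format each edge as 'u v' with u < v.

Answer: 3 12
1 4
1 2
2 8
6 11
8 12
9 12
7 10
7 12
5 11
5 12

Derivation:
Initial degrees: {1:2, 2:2, 3:1, 4:1, 5:2, 6:1, 7:2, 8:2, 9:1, 10:1, 11:2, 12:5}
Step 1: smallest deg-1 vertex = 3, p_1 = 12. Add edge {3,12}. Now deg[3]=0, deg[12]=4.
Step 2: smallest deg-1 vertex = 4, p_2 = 1. Add edge {1,4}. Now deg[4]=0, deg[1]=1.
Step 3: smallest deg-1 vertex = 1, p_3 = 2. Add edge {1,2}. Now deg[1]=0, deg[2]=1.
Step 4: smallest deg-1 vertex = 2, p_4 = 8. Add edge {2,8}. Now deg[2]=0, deg[8]=1.
Step 5: smallest deg-1 vertex = 6, p_5 = 11. Add edge {6,11}. Now deg[6]=0, deg[11]=1.
Step 6: smallest deg-1 vertex = 8, p_6 = 12. Add edge {8,12}. Now deg[8]=0, deg[12]=3.
Step 7: smallest deg-1 vertex = 9, p_7 = 12. Add edge {9,12}. Now deg[9]=0, deg[12]=2.
Step 8: smallest deg-1 vertex = 10, p_8 = 7. Add edge {7,10}. Now deg[10]=0, deg[7]=1.
Step 9: smallest deg-1 vertex = 7, p_9 = 12. Add edge {7,12}. Now deg[7]=0, deg[12]=1.
Step 10: smallest deg-1 vertex = 11, p_10 = 5. Add edge {5,11}. Now deg[11]=0, deg[5]=1.
Final: two remaining deg-1 vertices are 5, 12. Add edge {5,12}.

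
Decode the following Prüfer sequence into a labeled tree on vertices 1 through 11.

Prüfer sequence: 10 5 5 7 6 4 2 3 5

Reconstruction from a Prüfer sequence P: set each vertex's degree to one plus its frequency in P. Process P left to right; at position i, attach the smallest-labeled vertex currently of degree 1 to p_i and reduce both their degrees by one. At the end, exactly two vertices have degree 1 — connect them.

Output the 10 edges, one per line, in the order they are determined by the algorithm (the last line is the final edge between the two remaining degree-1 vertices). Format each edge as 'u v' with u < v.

Initial degrees: {1:1, 2:2, 3:2, 4:2, 5:4, 6:2, 7:2, 8:1, 9:1, 10:2, 11:1}
Step 1: smallest deg-1 vertex = 1, p_1 = 10. Add edge {1,10}. Now deg[1]=0, deg[10]=1.
Step 2: smallest deg-1 vertex = 8, p_2 = 5. Add edge {5,8}. Now deg[8]=0, deg[5]=3.
Step 3: smallest deg-1 vertex = 9, p_3 = 5. Add edge {5,9}. Now deg[9]=0, deg[5]=2.
Step 4: smallest deg-1 vertex = 10, p_4 = 7. Add edge {7,10}. Now deg[10]=0, deg[7]=1.
Step 5: smallest deg-1 vertex = 7, p_5 = 6. Add edge {6,7}. Now deg[7]=0, deg[6]=1.
Step 6: smallest deg-1 vertex = 6, p_6 = 4. Add edge {4,6}. Now deg[6]=0, deg[4]=1.
Step 7: smallest deg-1 vertex = 4, p_7 = 2. Add edge {2,4}. Now deg[4]=0, deg[2]=1.
Step 8: smallest deg-1 vertex = 2, p_8 = 3. Add edge {2,3}. Now deg[2]=0, deg[3]=1.
Step 9: smallest deg-1 vertex = 3, p_9 = 5. Add edge {3,5}. Now deg[3]=0, deg[5]=1.
Final: two remaining deg-1 vertices are 5, 11. Add edge {5,11}.

Answer: 1 10
5 8
5 9
7 10
6 7
4 6
2 4
2 3
3 5
5 11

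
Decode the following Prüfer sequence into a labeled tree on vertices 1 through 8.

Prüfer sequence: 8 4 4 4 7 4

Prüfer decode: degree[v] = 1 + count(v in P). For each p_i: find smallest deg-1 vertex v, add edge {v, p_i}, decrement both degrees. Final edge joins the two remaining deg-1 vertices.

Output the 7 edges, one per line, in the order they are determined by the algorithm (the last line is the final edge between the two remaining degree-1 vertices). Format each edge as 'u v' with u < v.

Initial degrees: {1:1, 2:1, 3:1, 4:5, 5:1, 6:1, 7:2, 8:2}
Step 1: smallest deg-1 vertex = 1, p_1 = 8. Add edge {1,8}. Now deg[1]=0, deg[8]=1.
Step 2: smallest deg-1 vertex = 2, p_2 = 4. Add edge {2,4}. Now deg[2]=0, deg[4]=4.
Step 3: smallest deg-1 vertex = 3, p_3 = 4. Add edge {3,4}. Now deg[3]=0, deg[4]=3.
Step 4: smallest deg-1 vertex = 5, p_4 = 4. Add edge {4,5}. Now deg[5]=0, deg[4]=2.
Step 5: smallest deg-1 vertex = 6, p_5 = 7. Add edge {6,7}. Now deg[6]=0, deg[7]=1.
Step 6: smallest deg-1 vertex = 7, p_6 = 4. Add edge {4,7}. Now deg[7]=0, deg[4]=1.
Final: two remaining deg-1 vertices are 4, 8. Add edge {4,8}.

Answer: 1 8
2 4
3 4
4 5
6 7
4 7
4 8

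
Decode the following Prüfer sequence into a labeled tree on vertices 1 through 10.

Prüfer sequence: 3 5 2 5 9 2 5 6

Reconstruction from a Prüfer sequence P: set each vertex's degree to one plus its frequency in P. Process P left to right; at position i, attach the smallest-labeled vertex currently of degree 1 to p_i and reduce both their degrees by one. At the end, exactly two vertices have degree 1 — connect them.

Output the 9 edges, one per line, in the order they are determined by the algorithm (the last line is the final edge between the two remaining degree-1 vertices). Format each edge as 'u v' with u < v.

Initial degrees: {1:1, 2:3, 3:2, 4:1, 5:4, 6:2, 7:1, 8:1, 9:2, 10:1}
Step 1: smallest deg-1 vertex = 1, p_1 = 3. Add edge {1,3}. Now deg[1]=0, deg[3]=1.
Step 2: smallest deg-1 vertex = 3, p_2 = 5. Add edge {3,5}. Now deg[3]=0, deg[5]=3.
Step 3: smallest deg-1 vertex = 4, p_3 = 2. Add edge {2,4}. Now deg[4]=0, deg[2]=2.
Step 4: smallest deg-1 vertex = 7, p_4 = 5. Add edge {5,7}. Now deg[7]=0, deg[5]=2.
Step 5: smallest deg-1 vertex = 8, p_5 = 9. Add edge {8,9}. Now deg[8]=0, deg[9]=1.
Step 6: smallest deg-1 vertex = 9, p_6 = 2. Add edge {2,9}. Now deg[9]=0, deg[2]=1.
Step 7: smallest deg-1 vertex = 2, p_7 = 5. Add edge {2,5}. Now deg[2]=0, deg[5]=1.
Step 8: smallest deg-1 vertex = 5, p_8 = 6. Add edge {5,6}. Now deg[5]=0, deg[6]=1.
Final: two remaining deg-1 vertices are 6, 10. Add edge {6,10}.

Answer: 1 3
3 5
2 4
5 7
8 9
2 9
2 5
5 6
6 10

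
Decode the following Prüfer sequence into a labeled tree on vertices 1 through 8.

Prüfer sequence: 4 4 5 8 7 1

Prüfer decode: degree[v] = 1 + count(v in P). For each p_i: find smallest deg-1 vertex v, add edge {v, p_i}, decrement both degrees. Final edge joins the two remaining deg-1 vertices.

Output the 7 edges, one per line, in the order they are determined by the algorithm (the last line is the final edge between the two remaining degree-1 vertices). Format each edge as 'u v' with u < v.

Initial degrees: {1:2, 2:1, 3:1, 4:3, 5:2, 6:1, 7:2, 8:2}
Step 1: smallest deg-1 vertex = 2, p_1 = 4. Add edge {2,4}. Now deg[2]=0, deg[4]=2.
Step 2: smallest deg-1 vertex = 3, p_2 = 4. Add edge {3,4}. Now deg[3]=0, deg[4]=1.
Step 3: smallest deg-1 vertex = 4, p_3 = 5. Add edge {4,5}. Now deg[4]=0, deg[5]=1.
Step 4: smallest deg-1 vertex = 5, p_4 = 8. Add edge {5,8}. Now deg[5]=0, deg[8]=1.
Step 5: smallest deg-1 vertex = 6, p_5 = 7. Add edge {6,7}. Now deg[6]=0, deg[7]=1.
Step 6: smallest deg-1 vertex = 7, p_6 = 1. Add edge {1,7}. Now deg[7]=0, deg[1]=1.
Final: two remaining deg-1 vertices are 1, 8. Add edge {1,8}.

Answer: 2 4
3 4
4 5
5 8
6 7
1 7
1 8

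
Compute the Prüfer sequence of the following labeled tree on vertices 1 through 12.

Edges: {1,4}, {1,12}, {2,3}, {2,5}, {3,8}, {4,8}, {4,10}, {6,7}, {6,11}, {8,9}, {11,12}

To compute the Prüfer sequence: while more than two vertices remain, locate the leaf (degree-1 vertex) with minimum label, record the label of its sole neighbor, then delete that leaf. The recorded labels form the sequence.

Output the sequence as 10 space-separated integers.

Step 1: leaves = {5,7,9,10}. Remove smallest leaf 5, emit neighbor 2.
Step 2: leaves = {2,7,9,10}. Remove smallest leaf 2, emit neighbor 3.
Step 3: leaves = {3,7,9,10}. Remove smallest leaf 3, emit neighbor 8.
Step 4: leaves = {7,9,10}. Remove smallest leaf 7, emit neighbor 6.
Step 5: leaves = {6,9,10}. Remove smallest leaf 6, emit neighbor 11.
Step 6: leaves = {9,10,11}. Remove smallest leaf 9, emit neighbor 8.
Step 7: leaves = {8,10,11}. Remove smallest leaf 8, emit neighbor 4.
Step 8: leaves = {10,11}. Remove smallest leaf 10, emit neighbor 4.
Step 9: leaves = {4,11}. Remove smallest leaf 4, emit neighbor 1.
Step 10: leaves = {1,11}. Remove smallest leaf 1, emit neighbor 12.
Done: 2 vertices remain (11, 12). Sequence = [2 3 8 6 11 8 4 4 1 12]

Answer: 2 3 8 6 11 8 4 4 1 12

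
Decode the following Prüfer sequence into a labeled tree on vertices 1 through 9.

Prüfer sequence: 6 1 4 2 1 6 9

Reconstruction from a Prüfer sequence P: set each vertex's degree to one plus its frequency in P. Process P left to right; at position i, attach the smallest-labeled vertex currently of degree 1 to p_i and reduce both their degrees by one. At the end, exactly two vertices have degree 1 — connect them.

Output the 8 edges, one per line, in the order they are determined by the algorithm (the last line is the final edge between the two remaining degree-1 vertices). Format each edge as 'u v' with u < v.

Initial degrees: {1:3, 2:2, 3:1, 4:2, 5:1, 6:3, 7:1, 8:1, 9:2}
Step 1: smallest deg-1 vertex = 3, p_1 = 6. Add edge {3,6}. Now deg[3]=0, deg[6]=2.
Step 2: smallest deg-1 vertex = 5, p_2 = 1. Add edge {1,5}. Now deg[5]=0, deg[1]=2.
Step 3: smallest deg-1 vertex = 7, p_3 = 4. Add edge {4,7}. Now deg[7]=0, deg[4]=1.
Step 4: smallest deg-1 vertex = 4, p_4 = 2. Add edge {2,4}. Now deg[4]=0, deg[2]=1.
Step 5: smallest deg-1 vertex = 2, p_5 = 1. Add edge {1,2}. Now deg[2]=0, deg[1]=1.
Step 6: smallest deg-1 vertex = 1, p_6 = 6. Add edge {1,6}. Now deg[1]=0, deg[6]=1.
Step 7: smallest deg-1 vertex = 6, p_7 = 9. Add edge {6,9}. Now deg[6]=0, deg[9]=1.
Final: two remaining deg-1 vertices are 8, 9. Add edge {8,9}.

Answer: 3 6
1 5
4 7
2 4
1 2
1 6
6 9
8 9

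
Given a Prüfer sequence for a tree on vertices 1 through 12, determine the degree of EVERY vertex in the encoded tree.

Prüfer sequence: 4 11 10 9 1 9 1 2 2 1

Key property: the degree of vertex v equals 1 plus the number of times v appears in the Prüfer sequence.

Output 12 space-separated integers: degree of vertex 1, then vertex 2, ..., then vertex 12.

Answer: 4 3 1 2 1 1 1 1 3 2 2 1

Derivation:
p_1 = 4: count[4] becomes 1
p_2 = 11: count[11] becomes 1
p_3 = 10: count[10] becomes 1
p_4 = 9: count[9] becomes 1
p_5 = 1: count[1] becomes 1
p_6 = 9: count[9] becomes 2
p_7 = 1: count[1] becomes 2
p_8 = 2: count[2] becomes 1
p_9 = 2: count[2] becomes 2
p_10 = 1: count[1] becomes 3
Degrees (1 + count): deg[1]=1+3=4, deg[2]=1+2=3, deg[3]=1+0=1, deg[4]=1+1=2, deg[5]=1+0=1, deg[6]=1+0=1, deg[7]=1+0=1, deg[8]=1+0=1, deg[9]=1+2=3, deg[10]=1+1=2, deg[11]=1+1=2, deg[12]=1+0=1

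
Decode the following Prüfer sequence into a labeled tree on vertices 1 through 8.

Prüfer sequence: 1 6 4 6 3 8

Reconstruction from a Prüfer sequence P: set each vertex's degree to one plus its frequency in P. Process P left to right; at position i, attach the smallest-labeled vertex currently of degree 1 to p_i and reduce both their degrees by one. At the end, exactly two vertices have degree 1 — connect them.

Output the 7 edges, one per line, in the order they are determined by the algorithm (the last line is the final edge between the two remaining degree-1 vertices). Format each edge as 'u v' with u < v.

Initial degrees: {1:2, 2:1, 3:2, 4:2, 5:1, 6:3, 7:1, 8:2}
Step 1: smallest deg-1 vertex = 2, p_1 = 1. Add edge {1,2}. Now deg[2]=0, deg[1]=1.
Step 2: smallest deg-1 vertex = 1, p_2 = 6. Add edge {1,6}. Now deg[1]=0, deg[6]=2.
Step 3: smallest deg-1 vertex = 5, p_3 = 4. Add edge {4,5}. Now deg[5]=0, deg[4]=1.
Step 4: smallest deg-1 vertex = 4, p_4 = 6. Add edge {4,6}. Now deg[4]=0, deg[6]=1.
Step 5: smallest deg-1 vertex = 6, p_5 = 3. Add edge {3,6}. Now deg[6]=0, deg[3]=1.
Step 6: smallest deg-1 vertex = 3, p_6 = 8. Add edge {3,8}. Now deg[3]=0, deg[8]=1.
Final: two remaining deg-1 vertices are 7, 8. Add edge {7,8}.

Answer: 1 2
1 6
4 5
4 6
3 6
3 8
7 8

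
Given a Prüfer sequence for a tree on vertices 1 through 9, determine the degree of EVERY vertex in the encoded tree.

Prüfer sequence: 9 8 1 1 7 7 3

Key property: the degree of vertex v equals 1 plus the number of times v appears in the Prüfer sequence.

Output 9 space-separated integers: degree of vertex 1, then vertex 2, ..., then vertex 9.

Answer: 3 1 2 1 1 1 3 2 2

Derivation:
p_1 = 9: count[9] becomes 1
p_2 = 8: count[8] becomes 1
p_3 = 1: count[1] becomes 1
p_4 = 1: count[1] becomes 2
p_5 = 7: count[7] becomes 1
p_6 = 7: count[7] becomes 2
p_7 = 3: count[3] becomes 1
Degrees (1 + count): deg[1]=1+2=3, deg[2]=1+0=1, deg[3]=1+1=2, deg[4]=1+0=1, deg[5]=1+0=1, deg[6]=1+0=1, deg[7]=1+2=3, deg[8]=1+1=2, deg[9]=1+1=2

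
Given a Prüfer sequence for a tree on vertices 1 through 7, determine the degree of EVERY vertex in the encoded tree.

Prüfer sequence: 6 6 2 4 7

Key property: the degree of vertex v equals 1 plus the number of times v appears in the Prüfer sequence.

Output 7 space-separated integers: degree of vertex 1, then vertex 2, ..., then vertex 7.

p_1 = 6: count[6] becomes 1
p_2 = 6: count[6] becomes 2
p_3 = 2: count[2] becomes 1
p_4 = 4: count[4] becomes 1
p_5 = 7: count[7] becomes 1
Degrees (1 + count): deg[1]=1+0=1, deg[2]=1+1=2, deg[3]=1+0=1, deg[4]=1+1=2, deg[5]=1+0=1, deg[6]=1+2=3, deg[7]=1+1=2

Answer: 1 2 1 2 1 3 2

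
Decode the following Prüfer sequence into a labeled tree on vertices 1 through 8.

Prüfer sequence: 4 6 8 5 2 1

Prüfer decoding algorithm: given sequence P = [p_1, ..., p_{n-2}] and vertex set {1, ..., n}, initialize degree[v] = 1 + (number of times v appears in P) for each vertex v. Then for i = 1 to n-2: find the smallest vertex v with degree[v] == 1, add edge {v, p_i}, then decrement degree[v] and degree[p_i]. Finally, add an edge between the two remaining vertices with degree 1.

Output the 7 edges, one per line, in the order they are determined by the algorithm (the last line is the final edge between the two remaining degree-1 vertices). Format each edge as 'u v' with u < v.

Answer: 3 4
4 6
6 8
5 7
2 5
1 2
1 8

Derivation:
Initial degrees: {1:2, 2:2, 3:1, 4:2, 5:2, 6:2, 7:1, 8:2}
Step 1: smallest deg-1 vertex = 3, p_1 = 4. Add edge {3,4}. Now deg[3]=0, deg[4]=1.
Step 2: smallest deg-1 vertex = 4, p_2 = 6. Add edge {4,6}. Now deg[4]=0, deg[6]=1.
Step 3: smallest deg-1 vertex = 6, p_3 = 8. Add edge {6,8}. Now deg[6]=0, deg[8]=1.
Step 4: smallest deg-1 vertex = 7, p_4 = 5. Add edge {5,7}. Now deg[7]=0, deg[5]=1.
Step 5: smallest deg-1 vertex = 5, p_5 = 2. Add edge {2,5}. Now deg[5]=0, deg[2]=1.
Step 6: smallest deg-1 vertex = 2, p_6 = 1. Add edge {1,2}. Now deg[2]=0, deg[1]=1.
Final: two remaining deg-1 vertices are 1, 8. Add edge {1,8}.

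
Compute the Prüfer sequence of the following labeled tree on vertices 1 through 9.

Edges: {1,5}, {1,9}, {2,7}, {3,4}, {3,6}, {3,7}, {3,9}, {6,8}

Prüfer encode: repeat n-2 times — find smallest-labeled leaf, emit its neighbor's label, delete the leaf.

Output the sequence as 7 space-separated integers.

Step 1: leaves = {2,4,5,8}. Remove smallest leaf 2, emit neighbor 7.
Step 2: leaves = {4,5,7,8}. Remove smallest leaf 4, emit neighbor 3.
Step 3: leaves = {5,7,8}. Remove smallest leaf 5, emit neighbor 1.
Step 4: leaves = {1,7,8}. Remove smallest leaf 1, emit neighbor 9.
Step 5: leaves = {7,8,9}. Remove smallest leaf 7, emit neighbor 3.
Step 6: leaves = {8,9}. Remove smallest leaf 8, emit neighbor 6.
Step 7: leaves = {6,9}. Remove smallest leaf 6, emit neighbor 3.
Done: 2 vertices remain (3, 9). Sequence = [7 3 1 9 3 6 3]

Answer: 7 3 1 9 3 6 3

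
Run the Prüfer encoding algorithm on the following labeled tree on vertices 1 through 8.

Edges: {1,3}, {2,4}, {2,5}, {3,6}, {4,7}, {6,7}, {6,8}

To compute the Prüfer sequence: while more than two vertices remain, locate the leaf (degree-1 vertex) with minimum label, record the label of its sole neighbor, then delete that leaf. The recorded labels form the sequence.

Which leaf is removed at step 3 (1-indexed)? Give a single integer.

Answer: 5

Derivation:
Step 1: current leaves = {1,5,8}. Remove leaf 1 (neighbor: 3).
Step 2: current leaves = {3,5,8}. Remove leaf 3 (neighbor: 6).
Step 3: current leaves = {5,8}. Remove leaf 5 (neighbor: 2).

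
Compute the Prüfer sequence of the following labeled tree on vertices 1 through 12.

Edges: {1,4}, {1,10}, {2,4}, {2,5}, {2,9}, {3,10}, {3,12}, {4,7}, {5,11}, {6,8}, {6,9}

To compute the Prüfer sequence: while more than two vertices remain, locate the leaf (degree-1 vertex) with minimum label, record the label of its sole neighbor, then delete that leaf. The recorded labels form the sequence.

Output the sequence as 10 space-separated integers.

Step 1: leaves = {7,8,11,12}. Remove smallest leaf 7, emit neighbor 4.
Step 2: leaves = {8,11,12}. Remove smallest leaf 8, emit neighbor 6.
Step 3: leaves = {6,11,12}. Remove smallest leaf 6, emit neighbor 9.
Step 4: leaves = {9,11,12}. Remove smallest leaf 9, emit neighbor 2.
Step 5: leaves = {11,12}. Remove smallest leaf 11, emit neighbor 5.
Step 6: leaves = {5,12}. Remove smallest leaf 5, emit neighbor 2.
Step 7: leaves = {2,12}. Remove smallest leaf 2, emit neighbor 4.
Step 8: leaves = {4,12}. Remove smallest leaf 4, emit neighbor 1.
Step 9: leaves = {1,12}. Remove smallest leaf 1, emit neighbor 10.
Step 10: leaves = {10,12}. Remove smallest leaf 10, emit neighbor 3.
Done: 2 vertices remain (3, 12). Sequence = [4 6 9 2 5 2 4 1 10 3]

Answer: 4 6 9 2 5 2 4 1 10 3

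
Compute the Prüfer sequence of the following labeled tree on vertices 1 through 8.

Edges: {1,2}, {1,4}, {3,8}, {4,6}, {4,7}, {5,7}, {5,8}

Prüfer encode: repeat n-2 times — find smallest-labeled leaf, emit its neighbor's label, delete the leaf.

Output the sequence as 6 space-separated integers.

Answer: 1 4 8 4 7 5

Derivation:
Step 1: leaves = {2,3,6}. Remove smallest leaf 2, emit neighbor 1.
Step 2: leaves = {1,3,6}. Remove smallest leaf 1, emit neighbor 4.
Step 3: leaves = {3,6}. Remove smallest leaf 3, emit neighbor 8.
Step 4: leaves = {6,8}. Remove smallest leaf 6, emit neighbor 4.
Step 5: leaves = {4,8}. Remove smallest leaf 4, emit neighbor 7.
Step 6: leaves = {7,8}. Remove smallest leaf 7, emit neighbor 5.
Done: 2 vertices remain (5, 8). Sequence = [1 4 8 4 7 5]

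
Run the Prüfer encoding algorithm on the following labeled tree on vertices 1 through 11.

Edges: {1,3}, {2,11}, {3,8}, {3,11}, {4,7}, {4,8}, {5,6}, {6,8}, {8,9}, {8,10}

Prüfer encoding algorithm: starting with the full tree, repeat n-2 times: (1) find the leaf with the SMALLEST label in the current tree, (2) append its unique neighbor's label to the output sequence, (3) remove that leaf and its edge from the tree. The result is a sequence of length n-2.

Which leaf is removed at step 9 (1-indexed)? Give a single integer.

Answer: 8

Derivation:
Step 1: current leaves = {1,2,5,7,9,10}. Remove leaf 1 (neighbor: 3).
Step 2: current leaves = {2,5,7,9,10}. Remove leaf 2 (neighbor: 11).
Step 3: current leaves = {5,7,9,10,11}. Remove leaf 5 (neighbor: 6).
Step 4: current leaves = {6,7,9,10,11}. Remove leaf 6 (neighbor: 8).
Step 5: current leaves = {7,9,10,11}. Remove leaf 7 (neighbor: 4).
Step 6: current leaves = {4,9,10,11}. Remove leaf 4 (neighbor: 8).
Step 7: current leaves = {9,10,11}. Remove leaf 9 (neighbor: 8).
Step 8: current leaves = {10,11}. Remove leaf 10 (neighbor: 8).
Step 9: current leaves = {8,11}. Remove leaf 8 (neighbor: 3).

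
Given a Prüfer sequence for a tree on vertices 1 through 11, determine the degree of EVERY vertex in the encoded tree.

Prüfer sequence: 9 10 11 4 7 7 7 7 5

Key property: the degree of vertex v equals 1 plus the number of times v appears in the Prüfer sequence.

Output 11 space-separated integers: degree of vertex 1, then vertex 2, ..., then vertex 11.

p_1 = 9: count[9] becomes 1
p_2 = 10: count[10] becomes 1
p_3 = 11: count[11] becomes 1
p_4 = 4: count[4] becomes 1
p_5 = 7: count[7] becomes 1
p_6 = 7: count[7] becomes 2
p_7 = 7: count[7] becomes 3
p_8 = 7: count[7] becomes 4
p_9 = 5: count[5] becomes 1
Degrees (1 + count): deg[1]=1+0=1, deg[2]=1+0=1, deg[3]=1+0=1, deg[4]=1+1=2, deg[5]=1+1=2, deg[6]=1+0=1, deg[7]=1+4=5, deg[8]=1+0=1, deg[9]=1+1=2, deg[10]=1+1=2, deg[11]=1+1=2

Answer: 1 1 1 2 2 1 5 1 2 2 2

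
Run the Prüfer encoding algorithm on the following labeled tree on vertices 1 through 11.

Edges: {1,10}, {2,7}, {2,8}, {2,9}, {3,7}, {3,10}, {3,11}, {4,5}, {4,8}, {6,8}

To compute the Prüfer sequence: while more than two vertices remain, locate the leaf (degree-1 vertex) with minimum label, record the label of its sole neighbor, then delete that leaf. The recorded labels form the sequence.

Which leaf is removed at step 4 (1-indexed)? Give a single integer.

Answer: 6

Derivation:
Step 1: current leaves = {1,5,6,9,11}. Remove leaf 1 (neighbor: 10).
Step 2: current leaves = {5,6,9,10,11}. Remove leaf 5 (neighbor: 4).
Step 3: current leaves = {4,6,9,10,11}. Remove leaf 4 (neighbor: 8).
Step 4: current leaves = {6,9,10,11}. Remove leaf 6 (neighbor: 8).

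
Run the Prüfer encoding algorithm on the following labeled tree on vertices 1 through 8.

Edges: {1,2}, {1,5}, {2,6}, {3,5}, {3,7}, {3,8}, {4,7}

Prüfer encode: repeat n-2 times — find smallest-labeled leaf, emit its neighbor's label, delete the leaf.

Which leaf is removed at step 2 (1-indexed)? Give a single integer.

Step 1: current leaves = {4,6,8}. Remove leaf 4 (neighbor: 7).
Step 2: current leaves = {6,7,8}. Remove leaf 6 (neighbor: 2).

Answer: 6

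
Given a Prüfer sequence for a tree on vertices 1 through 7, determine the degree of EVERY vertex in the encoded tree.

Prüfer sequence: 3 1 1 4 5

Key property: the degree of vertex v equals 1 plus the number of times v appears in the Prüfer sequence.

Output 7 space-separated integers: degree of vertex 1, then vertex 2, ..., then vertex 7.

Answer: 3 1 2 2 2 1 1

Derivation:
p_1 = 3: count[3] becomes 1
p_2 = 1: count[1] becomes 1
p_3 = 1: count[1] becomes 2
p_4 = 4: count[4] becomes 1
p_5 = 5: count[5] becomes 1
Degrees (1 + count): deg[1]=1+2=3, deg[2]=1+0=1, deg[3]=1+1=2, deg[4]=1+1=2, deg[5]=1+1=2, deg[6]=1+0=1, deg[7]=1+0=1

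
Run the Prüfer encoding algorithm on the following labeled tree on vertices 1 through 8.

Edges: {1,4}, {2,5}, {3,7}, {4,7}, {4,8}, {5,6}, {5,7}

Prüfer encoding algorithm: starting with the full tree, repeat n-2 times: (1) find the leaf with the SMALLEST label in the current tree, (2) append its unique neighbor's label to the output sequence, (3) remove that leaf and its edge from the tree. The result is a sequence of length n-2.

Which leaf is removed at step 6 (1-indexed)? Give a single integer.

Step 1: current leaves = {1,2,3,6,8}. Remove leaf 1 (neighbor: 4).
Step 2: current leaves = {2,3,6,8}. Remove leaf 2 (neighbor: 5).
Step 3: current leaves = {3,6,8}. Remove leaf 3 (neighbor: 7).
Step 4: current leaves = {6,8}. Remove leaf 6 (neighbor: 5).
Step 5: current leaves = {5,8}. Remove leaf 5 (neighbor: 7).
Step 6: current leaves = {7,8}. Remove leaf 7 (neighbor: 4).

Answer: 7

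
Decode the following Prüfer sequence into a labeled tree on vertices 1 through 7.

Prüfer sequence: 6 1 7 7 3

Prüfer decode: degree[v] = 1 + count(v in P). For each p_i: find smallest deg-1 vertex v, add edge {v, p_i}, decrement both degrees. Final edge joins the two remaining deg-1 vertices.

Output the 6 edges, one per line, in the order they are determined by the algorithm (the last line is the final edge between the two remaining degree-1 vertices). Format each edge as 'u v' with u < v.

Initial degrees: {1:2, 2:1, 3:2, 4:1, 5:1, 6:2, 7:3}
Step 1: smallest deg-1 vertex = 2, p_1 = 6. Add edge {2,6}. Now deg[2]=0, deg[6]=1.
Step 2: smallest deg-1 vertex = 4, p_2 = 1. Add edge {1,4}. Now deg[4]=0, deg[1]=1.
Step 3: smallest deg-1 vertex = 1, p_3 = 7. Add edge {1,7}. Now deg[1]=0, deg[7]=2.
Step 4: smallest deg-1 vertex = 5, p_4 = 7. Add edge {5,7}. Now deg[5]=0, deg[7]=1.
Step 5: smallest deg-1 vertex = 6, p_5 = 3. Add edge {3,6}. Now deg[6]=0, deg[3]=1.
Final: two remaining deg-1 vertices are 3, 7. Add edge {3,7}.

Answer: 2 6
1 4
1 7
5 7
3 6
3 7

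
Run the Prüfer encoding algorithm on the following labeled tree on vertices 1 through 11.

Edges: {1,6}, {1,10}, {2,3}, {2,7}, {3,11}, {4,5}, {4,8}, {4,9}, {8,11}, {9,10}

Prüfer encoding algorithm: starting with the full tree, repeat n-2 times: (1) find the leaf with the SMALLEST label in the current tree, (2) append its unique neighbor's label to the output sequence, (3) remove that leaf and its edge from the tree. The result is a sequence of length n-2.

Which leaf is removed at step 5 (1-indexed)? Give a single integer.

Step 1: current leaves = {5,6,7}. Remove leaf 5 (neighbor: 4).
Step 2: current leaves = {6,7}. Remove leaf 6 (neighbor: 1).
Step 3: current leaves = {1,7}. Remove leaf 1 (neighbor: 10).
Step 4: current leaves = {7,10}. Remove leaf 7 (neighbor: 2).
Step 5: current leaves = {2,10}. Remove leaf 2 (neighbor: 3).

Answer: 2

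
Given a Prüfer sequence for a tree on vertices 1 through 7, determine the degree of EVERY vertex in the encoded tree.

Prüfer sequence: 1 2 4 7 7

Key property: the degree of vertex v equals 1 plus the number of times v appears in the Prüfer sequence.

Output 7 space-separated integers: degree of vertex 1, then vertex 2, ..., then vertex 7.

Answer: 2 2 1 2 1 1 3

Derivation:
p_1 = 1: count[1] becomes 1
p_2 = 2: count[2] becomes 1
p_3 = 4: count[4] becomes 1
p_4 = 7: count[7] becomes 1
p_5 = 7: count[7] becomes 2
Degrees (1 + count): deg[1]=1+1=2, deg[2]=1+1=2, deg[3]=1+0=1, deg[4]=1+1=2, deg[5]=1+0=1, deg[6]=1+0=1, deg[7]=1+2=3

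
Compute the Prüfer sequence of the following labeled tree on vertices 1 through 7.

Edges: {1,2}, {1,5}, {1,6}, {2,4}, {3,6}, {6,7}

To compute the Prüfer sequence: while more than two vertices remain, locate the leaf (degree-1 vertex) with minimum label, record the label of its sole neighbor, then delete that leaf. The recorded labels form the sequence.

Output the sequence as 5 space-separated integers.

Step 1: leaves = {3,4,5,7}. Remove smallest leaf 3, emit neighbor 6.
Step 2: leaves = {4,5,7}. Remove smallest leaf 4, emit neighbor 2.
Step 3: leaves = {2,5,7}. Remove smallest leaf 2, emit neighbor 1.
Step 4: leaves = {5,7}. Remove smallest leaf 5, emit neighbor 1.
Step 5: leaves = {1,7}. Remove smallest leaf 1, emit neighbor 6.
Done: 2 vertices remain (6, 7). Sequence = [6 2 1 1 6]

Answer: 6 2 1 1 6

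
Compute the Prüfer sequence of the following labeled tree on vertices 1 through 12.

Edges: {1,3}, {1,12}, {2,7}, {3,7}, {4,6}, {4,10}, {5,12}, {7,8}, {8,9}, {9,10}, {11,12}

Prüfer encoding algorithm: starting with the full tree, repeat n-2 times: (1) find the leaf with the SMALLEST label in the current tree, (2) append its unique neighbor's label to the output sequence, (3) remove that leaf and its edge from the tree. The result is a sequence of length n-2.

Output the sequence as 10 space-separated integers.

Step 1: leaves = {2,5,6,11}. Remove smallest leaf 2, emit neighbor 7.
Step 2: leaves = {5,6,11}. Remove smallest leaf 5, emit neighbor 12.
Step 3: leaves = {6,11}. Remove smallest leaf 6, emit neighbor 4.
Step 4: leaves = {4,11}. Remove smallest leaf 4, emit neighbor 10.
Step 5: leaves = {10,11}. Remove smallest leaf 10, emit neighbor 9.
Step 6: leaves = {9,11}. Remove smallest leaf 9, emit neighbor 8.
Step 7: leaves = {8,11}. Remove smallest leaf 8, emit neighbor 7.
Step 8: leaves = {7,11}. Remove smallest leaf 7, emit neighbor 3.
Step 9: leaves = {3,11}. Remove smallest leaf 3, emit neighbor 1.
Step 10: leaves = {1,11}. Remove smallest leaf 1, emit neighbor 12.
Done: 2 vertices remain (11, 12). Sequence = [7 12 4 10 9 8 7 3 1 12]

Answer: 7 12 4 10 9 8 7 3 1 12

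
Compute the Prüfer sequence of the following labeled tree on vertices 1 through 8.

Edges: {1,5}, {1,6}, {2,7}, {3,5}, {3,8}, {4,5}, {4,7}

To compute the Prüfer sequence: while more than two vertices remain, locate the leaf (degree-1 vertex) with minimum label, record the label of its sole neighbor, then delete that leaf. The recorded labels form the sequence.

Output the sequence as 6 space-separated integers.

Step 1: leaves = {2,6,8}. Remove smallest leaf 2, emit neighbor 7.
Step 2: leaves = {6,7,8}. Remove smallest leaf 6, emit neighbor 1.
Step 3: leaves = {1,7,8}. Remove smallest leaf 1, emit neighbor 5.
Step 4: leaves = {7,8}. Remove smallest leaf 7, emit neighbor 4.
Step 5: leaves = {4,8}. Remove smallest leaf 4, emit neighbor 5.
Step 6: leaves = {5,8}. Remove smallest leaf 5, emit neighbor 3.
Done: 2 vertices remain (3, 8). Sequence = [7 1 5 4 5 3]

Answer: 7 1 5 4 5 3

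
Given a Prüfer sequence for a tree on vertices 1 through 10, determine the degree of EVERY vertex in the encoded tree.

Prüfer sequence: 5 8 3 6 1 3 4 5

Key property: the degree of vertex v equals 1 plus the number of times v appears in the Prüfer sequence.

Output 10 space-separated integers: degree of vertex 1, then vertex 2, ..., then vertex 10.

Answer: 2 1 3 2 3 2 1 2 1 1

Derivation:
p_1 = 5: count[5] becomes 1
p_2 = 8: count[8] becomes 1
p_3 = 3: count[3] becomes 1
p_4 = 6: count[6] becomes 1
p_5 = 1: count[1] becomes 1
p_6 = 3: count[3] becomes 2
p_7 = 4: count[4] becomes 1
p_8 = 5: count[5] becomes 2
Degrees (1 + count): deg[1]=1+1=2, deg[2]=1+0=1, deg[3]=1+2=3, deg[4]=1+1=2, deg[5]=1+2=3, deg[6]=1+1=2, deg[7]=1+0=1, deg[8]=1+1=2, deg[9]=1+0=1, deg[10]=1+0=1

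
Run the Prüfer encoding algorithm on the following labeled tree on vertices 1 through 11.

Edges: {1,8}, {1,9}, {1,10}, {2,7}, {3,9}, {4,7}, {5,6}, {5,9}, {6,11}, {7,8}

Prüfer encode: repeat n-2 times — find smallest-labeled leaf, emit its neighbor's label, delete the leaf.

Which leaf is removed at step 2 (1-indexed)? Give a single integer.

Step 1: current leaves = {2,3,4,10,11}. Remove leaf 2 (neighbor: 7).
Step 2: current leaves = {3,4,10,11}. Remove leaf 3 (neighbor: 9).

Answer: 3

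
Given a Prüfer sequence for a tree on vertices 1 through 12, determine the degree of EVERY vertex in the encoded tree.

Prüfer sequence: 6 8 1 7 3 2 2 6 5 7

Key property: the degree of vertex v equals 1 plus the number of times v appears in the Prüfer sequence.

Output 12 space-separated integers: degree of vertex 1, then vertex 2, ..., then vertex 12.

p_1 = 6: count[6] becomes 1
p_2 = 8: count[8] becomes 1
p_3 = 1: count[1] becomes 1
p_4 = 7: count[7] becomes 1
p_5 = 3: count[3] becomes 1
p_6 = 2: count[2] becomes 1
p_7 = 2: count[2] becomes 2
p_8 = 6: count[6] becomes 2
p_9 = 5: count[5] becomes 1
p_10 = 7: count[7] becomes 2
Degrees (1 + count): deg[1]=1+1=2, deg[2]=1+2=3, deg[3]=1+1=2, deg[4]=1+0=1, deg[5]=1+1=2, deg[6]=1+2=3, deg[7]=1+2=3, deg[8]=1+1=2, deg[9]=1+0=1, deg[10]=1+0=1, deg[11]=1+0=1, deg[12]=1+0=1

Answer: 2 3 2 1 2 3 3 2 1 1 1 1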